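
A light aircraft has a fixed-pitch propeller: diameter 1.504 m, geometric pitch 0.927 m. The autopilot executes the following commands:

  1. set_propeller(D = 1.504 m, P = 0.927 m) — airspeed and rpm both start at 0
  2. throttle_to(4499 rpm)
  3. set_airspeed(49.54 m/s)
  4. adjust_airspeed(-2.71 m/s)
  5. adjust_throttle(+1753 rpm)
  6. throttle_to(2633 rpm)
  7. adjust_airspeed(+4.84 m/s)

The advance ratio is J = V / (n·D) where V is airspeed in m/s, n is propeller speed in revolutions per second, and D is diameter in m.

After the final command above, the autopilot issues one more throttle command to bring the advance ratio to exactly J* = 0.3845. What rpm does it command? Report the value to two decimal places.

set_propeller: D = 1.504 m, P = 0.927 m (p = P/D = 0.616356); state ← (V=0, rpm=0)
throttle_to(4499): rpm ← 4499
set_airspeed(49.54): V ← 49.54 m/s
adjust_airspeed(-2.71): V ← 49.54 -2.71 = 46.83 m/s
adjust_throttle(+1753): rpm ← 4499 +1753 = 6252
throttle_to(2633): rpm ← 2633
adjust_airspeed(+4.84): V ← 46.83 +4.84 = 51.67 m/s
final state: V = 51.67 m/s, rpm = 2633 → n = rpm/60 = 43.883333 rev/s
target J* = 0.3845; solve J* = V/(n·D) for n: n = V/(J*·D) = 51.67/(0.3845 × 1.504) = 89.349943 rev/s
rpm = 60·n = 5360.996597

rpm = 5361.00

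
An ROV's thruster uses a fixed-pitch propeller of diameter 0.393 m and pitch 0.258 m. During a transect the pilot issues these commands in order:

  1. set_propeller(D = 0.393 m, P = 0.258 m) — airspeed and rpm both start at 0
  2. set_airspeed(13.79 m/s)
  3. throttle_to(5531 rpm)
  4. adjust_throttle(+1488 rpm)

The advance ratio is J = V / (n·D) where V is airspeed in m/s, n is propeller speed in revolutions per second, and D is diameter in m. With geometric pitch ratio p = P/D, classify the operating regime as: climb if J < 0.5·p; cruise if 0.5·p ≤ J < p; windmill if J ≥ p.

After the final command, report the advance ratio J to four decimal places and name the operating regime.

set_propeller: D = 0.393 m, P = 0.258 m (p = P/D = 0.656489); state ← (V=0, rpm=0)
set_airspeed(13.79): V ← 13.79 m/s
throttle_to(5531): rpm ← 5531
adjust_throttle(+1488): rpm ← 5531 +1488 = 7019
final state: V = 13.79 m/s, rpm = 7019 → n = rpm/60 = 116.983333 rev/s
J = V / (n·D) = 13.79 / (116.983333 × 0.393) = 0.299949
regime bands: climb J<0.3282 | cruise [0.3282, 0.6565) | windmill J≥0.6565
J = 0.2999 → climb

J = 0.2999, regime = climb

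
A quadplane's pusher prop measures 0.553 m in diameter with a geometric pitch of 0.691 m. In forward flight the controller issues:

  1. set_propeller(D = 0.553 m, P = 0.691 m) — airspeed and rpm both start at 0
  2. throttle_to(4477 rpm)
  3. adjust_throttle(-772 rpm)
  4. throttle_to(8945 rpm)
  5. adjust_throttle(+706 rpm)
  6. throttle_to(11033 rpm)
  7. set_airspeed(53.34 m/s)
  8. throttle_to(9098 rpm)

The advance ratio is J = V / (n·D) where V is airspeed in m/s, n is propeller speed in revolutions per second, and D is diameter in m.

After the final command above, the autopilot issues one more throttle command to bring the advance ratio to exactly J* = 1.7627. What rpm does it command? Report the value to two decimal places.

rpm = 3283.23

set_propeller: D = 0.553 m, P = 0.691 m (p = P/D = 1.249548); state ← (V=0, rpm=0)
throttle_to(4477): rpm ← 4477
adjust_throttle(-772): rpm ← 4477 -772 = 3705
throttle_to(8945): rpm ← 8945
adjust_throttle(+706): rpm ← 8945 +706 = 9651
throttle_to(11033): rpm ← 11033
set_airspeed(53.34): V ← 53.34 m/s
throttle_to(9098): rpm ← 9098
final state: V = 53.34 m/s, rpm = 9098 → n = rpm/60 = 151.633333 rev/s
target J* = 1.7627; solve J* = V/(n·D) for n: n = V/(J*·D) = 53.34/(1.7627 × 0.553) = 54.720427 rev/s
rpm = 60·n = 3283.225604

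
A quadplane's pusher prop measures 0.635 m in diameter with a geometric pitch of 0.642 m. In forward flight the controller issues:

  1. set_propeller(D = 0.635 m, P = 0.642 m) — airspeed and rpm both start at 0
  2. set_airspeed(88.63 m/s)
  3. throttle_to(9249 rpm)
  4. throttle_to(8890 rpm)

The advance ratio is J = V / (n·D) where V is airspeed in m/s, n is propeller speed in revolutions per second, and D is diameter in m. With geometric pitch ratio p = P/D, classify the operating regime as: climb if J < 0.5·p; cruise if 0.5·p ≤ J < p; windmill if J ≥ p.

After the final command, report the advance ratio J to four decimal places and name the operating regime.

set_propeller: D = 0.635 m, P = 0.642 m (p = P/D = 1.011024); state ← (V=0, rpm=0)
set_airspeed(88.63): V ← 88.63 m/s
throttle_to(9249): rpm ← 9249
throttle_to(8890): rpm ← 8890
final state: V = 88.63 m/s, rpm = 8890 → n = rpm/60 = 148.166667 rev/s
J = V / (n·D) = 88.63 / (148.166667 × 0.635) = 0.942012
regime bands: climb J<0.5055 | cruise [0.5055, 1.0110) | windmill J≥1.0110
J = 0.9420 → cruise

J = 0.9420, regime = cruise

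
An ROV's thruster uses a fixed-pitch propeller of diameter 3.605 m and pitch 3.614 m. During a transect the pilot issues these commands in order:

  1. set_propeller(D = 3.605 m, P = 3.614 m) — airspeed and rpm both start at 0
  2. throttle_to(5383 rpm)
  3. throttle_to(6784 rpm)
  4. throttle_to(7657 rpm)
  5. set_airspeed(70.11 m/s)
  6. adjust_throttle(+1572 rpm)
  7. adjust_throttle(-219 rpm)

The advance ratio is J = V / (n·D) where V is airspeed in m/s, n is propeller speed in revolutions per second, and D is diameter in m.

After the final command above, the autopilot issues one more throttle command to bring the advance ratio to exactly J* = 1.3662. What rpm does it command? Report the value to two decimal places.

set_propeller: D = 3.605 m, P = 3.614 m (p = P/D = 1.002497); state ← (V=0, rpm=0)
throttle_to(5383): rpm ← 5383
throttle_to(6784): rpm ← 6784
throttle_to(7657): rpm ← 7657
set_airspeed(70.11): V ← 70.11 m/s
adjust_throttle(+1572): rpm ← 7657 +1572 = 9229
adjust_throttle(-219): rpm ← 9229 -219 = 9010
final state: V = 70.11 m/s, rpm = 9010 → n = rpm/60 = 150.166667 rev/s
target J* = 1.3662; solve J* = V/(n·D) for n: n = V/(J*·D) = 70.11/(1.3662 × 3.605) = 14.235097 rev/s
rpm = 60·n = 854.105793

rpm = 854.11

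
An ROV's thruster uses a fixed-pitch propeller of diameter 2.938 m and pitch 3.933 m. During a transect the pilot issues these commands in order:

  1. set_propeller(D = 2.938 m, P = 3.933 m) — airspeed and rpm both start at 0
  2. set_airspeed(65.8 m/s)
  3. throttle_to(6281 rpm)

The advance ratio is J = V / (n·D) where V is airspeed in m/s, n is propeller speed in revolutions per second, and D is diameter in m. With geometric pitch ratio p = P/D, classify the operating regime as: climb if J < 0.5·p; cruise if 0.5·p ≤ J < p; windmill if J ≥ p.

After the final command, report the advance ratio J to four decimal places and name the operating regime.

J = 0.2139, regime = climb

set_propeller: D = 2.938 m, P = 3.933 m (p = P/D = 1.338666); state ← (V=0, rpm=0)
set_airspeed(65.8): V ← 65.8 m/s
throttle_to(6281): rpm ← 6281
final state: V = 65.8 m/s, rpm = 6281 → n = rpm/60 = 104.683333 rev/s
J = V / (n·D) = 65.8 / (104.683333 × 2.938) = 0.213942
regime bands: climb J<0.6693 | cruise [0.6693, 1.3387) | windmill J≥1.3387
J = 0.2139 → climb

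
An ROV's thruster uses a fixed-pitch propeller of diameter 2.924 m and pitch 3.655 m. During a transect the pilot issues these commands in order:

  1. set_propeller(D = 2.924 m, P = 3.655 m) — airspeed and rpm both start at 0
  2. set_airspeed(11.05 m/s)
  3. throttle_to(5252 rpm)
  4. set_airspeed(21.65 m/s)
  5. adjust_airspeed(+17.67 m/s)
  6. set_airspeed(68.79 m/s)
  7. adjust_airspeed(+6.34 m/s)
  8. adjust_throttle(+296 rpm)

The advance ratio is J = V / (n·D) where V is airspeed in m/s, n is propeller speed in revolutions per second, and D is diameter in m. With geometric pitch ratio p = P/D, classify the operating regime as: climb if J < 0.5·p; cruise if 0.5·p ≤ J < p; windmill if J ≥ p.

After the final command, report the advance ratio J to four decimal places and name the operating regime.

set_propeller: D = 2.924 m, P = 3.655 m (p = P/D = 1.250000); state ← (V=0, rpm=0)
set_airspeed(11.05): V ← 11.05 m/s
throttle_to(5252): rpm ← 5252
set_airspeed(21.65): V ← 21.65 m/s
adjust_airspeed(+17.67): V ← 21.65 +17.67 = 39.32 m/s
set_airspeed(68.79): V ← 68.79 m/s
adjust_airspeed(+6.34): V ← 68.79 +6.34 = 75.13 m/s
adjust_throttle(+296): rpm ← 5252 +296 = 5548
final state: V = 75.13 m/s, rpm = 5548 → n = rpm/60 = 92.466667 rev/s
J = V / (n·D) = 75.13 / (92.466667 × 2.924) = 0.277876
regime bands: climb J<0.6250 | cruise [0.6250, 1.2500) | windmill J≥1.2500
J = 0.2779 → climb

J = 0.2779, regime = climb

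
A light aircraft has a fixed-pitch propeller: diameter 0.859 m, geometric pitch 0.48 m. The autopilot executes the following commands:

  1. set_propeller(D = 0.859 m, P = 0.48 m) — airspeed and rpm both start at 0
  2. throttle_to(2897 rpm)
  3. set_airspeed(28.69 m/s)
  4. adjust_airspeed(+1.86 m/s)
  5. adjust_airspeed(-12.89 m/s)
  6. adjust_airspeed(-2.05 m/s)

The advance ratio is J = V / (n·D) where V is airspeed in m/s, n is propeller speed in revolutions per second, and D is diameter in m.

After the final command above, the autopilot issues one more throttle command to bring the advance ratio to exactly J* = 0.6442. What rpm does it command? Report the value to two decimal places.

rpm = 1692.55

set_propeller: D = 0.859 m, P = 0.48 m (p = P/D = 0.558789); state ← (V=0, rpm=0)
throttle_to(2897): rpm ← 2897
set_airspeed(28.69): V ← 28.69 m/s
adjust_airspeed(+1.86): V ← 28.69 +1.86 = 30.55 m/s
adjust_airspeed(-12.89): V ← 30.55 -12.89 = 17.66 m/s
adjust_airspeed(-2.05): V ← 17.66 -2.05 = 15.61 m/s
final state: V = 15.61 m/s, rpm = 2897 → n = rpm/60 = 48.283333 rev/s
target J* = 0.6442; solve J* = V/(n·D) for n: n = V/(J*·D) = 15.61/(0.6442 × 0.859) = 28.209086 rev/s
rpm = 60·n = 1692.545175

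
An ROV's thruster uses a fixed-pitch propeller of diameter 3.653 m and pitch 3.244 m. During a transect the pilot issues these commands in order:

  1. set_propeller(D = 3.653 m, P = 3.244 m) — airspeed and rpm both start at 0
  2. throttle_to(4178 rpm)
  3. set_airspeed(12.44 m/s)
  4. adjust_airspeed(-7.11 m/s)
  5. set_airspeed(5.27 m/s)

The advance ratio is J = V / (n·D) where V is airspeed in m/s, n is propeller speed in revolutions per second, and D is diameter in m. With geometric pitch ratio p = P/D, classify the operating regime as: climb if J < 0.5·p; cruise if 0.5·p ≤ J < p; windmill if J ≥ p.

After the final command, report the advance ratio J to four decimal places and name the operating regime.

set_propeller: D = 3.653 m, P = 3.244 m (p = P/D = 0.888037); state ← (V=0, rpm=0)
throttle_to(4178): rpm ← 4178
set_airspeed(12.44): V ← 12.44 m/s
adjust_airspeed(-7.11): V ← 12.44 -7.11 = 5.33 m/s
set_airspeed(5.27): V ← 5.27 m/s
final state: V = 5.27 m/s, rpm = 4178 → n = rpm/60 = 69.633333 rev/s
J = V / (n·D) = 5.27 / (69.633333 × 3.653) = 0.020718
regime bands: climb J<0.4440 | cruise [0.4440, 0.8880) | windmill J≥0.8880
J = 0.0207 → climb

J = 0.0207, regime = climb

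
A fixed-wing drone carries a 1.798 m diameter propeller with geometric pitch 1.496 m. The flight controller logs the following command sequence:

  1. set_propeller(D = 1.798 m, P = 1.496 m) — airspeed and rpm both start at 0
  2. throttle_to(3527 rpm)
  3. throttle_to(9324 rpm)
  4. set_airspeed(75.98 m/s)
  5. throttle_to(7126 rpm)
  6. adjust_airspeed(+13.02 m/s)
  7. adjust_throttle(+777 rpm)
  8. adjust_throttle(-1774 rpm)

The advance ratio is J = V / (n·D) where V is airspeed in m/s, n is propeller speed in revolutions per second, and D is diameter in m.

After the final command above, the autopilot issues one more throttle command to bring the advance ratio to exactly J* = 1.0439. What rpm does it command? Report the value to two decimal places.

rpm = 2845.07

set_propeller: D = 1.798 m, P = 1.496 m (p = P/D = 0.832036); state ← (V=0, rpm=0)
throttle_to(3527): rpm ← 3527
throttle_to(9324): rpm ← 9324
set_airspeed(75.98): V ← 75.98 m/s
throttle_to(7126): rpm ← 7126
adjust_airspeed(+13.02): V ← 75.98 +13.02 = 89 m/s
adjust_throttle(+777): rpm ← 7126 +777 = 7903
adjust_throttle(-1774): rpm ← 7903 -1774 = 6129
final state: V = 89 m/s, rpm = 6129 → n = rpm/60 = 102.150000 rev/s
target J* = 1.0439; solve J* = V/(n·D) for n: n = V/(J*·D) = 89/(1.0439 × 1.798) = 47.417802 rev/s
rpm = 60·n = 2845.068138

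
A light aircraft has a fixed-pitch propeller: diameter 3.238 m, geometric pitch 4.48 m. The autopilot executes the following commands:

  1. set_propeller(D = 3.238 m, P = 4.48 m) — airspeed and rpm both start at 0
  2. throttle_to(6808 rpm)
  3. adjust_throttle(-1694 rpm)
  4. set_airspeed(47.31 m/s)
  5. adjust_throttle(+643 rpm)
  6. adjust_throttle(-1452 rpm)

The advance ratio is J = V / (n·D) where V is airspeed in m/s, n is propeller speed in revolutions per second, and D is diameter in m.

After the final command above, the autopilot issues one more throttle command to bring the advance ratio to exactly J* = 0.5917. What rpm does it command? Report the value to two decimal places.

set_propeller: D = 3.238 m, P = 4.48 m (p = P/D = 1.383570); state ← (V=0, rpm=0)
throttle_to(6808): rpm ← 6808
adjust_throttle(-1694): rpm ← 6808 -1694 = 5114
set_airspeed(47.31): V ← 47.31 m/s
adjust_throttle(+643): rpm ← 5114 +643 = 5757
adjust_throttle(-1452): rpm ← 5757 -1452 = 4305
final state: V = 47.31 m/s, rpm = 4305 → n = rpm/60 = 71.750000 rev/s
target J* = 0.5917; solve J* = V/(n·D) for n: n = V/(J*·D) = 47.31/(0.5917 × 3.238) = 24.693039 rev/s
rpm = 60·n = 1481.582313

rpm = 1481.58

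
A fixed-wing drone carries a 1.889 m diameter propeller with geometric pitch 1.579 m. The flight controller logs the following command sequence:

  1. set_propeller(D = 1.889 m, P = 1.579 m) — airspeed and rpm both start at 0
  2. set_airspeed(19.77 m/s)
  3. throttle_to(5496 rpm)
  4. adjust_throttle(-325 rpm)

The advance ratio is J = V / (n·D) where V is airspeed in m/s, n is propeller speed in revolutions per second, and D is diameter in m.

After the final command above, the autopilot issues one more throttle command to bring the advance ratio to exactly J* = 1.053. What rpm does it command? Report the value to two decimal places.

set_propeller: D = 1.889 m, P = 1.579 m (p = P/D = 0.835892); state ← (V=0, rpm=0)
set_airspeed(19.77): V ← 19.77 m/s
throttle_to(5496): rpm ← 5496
adjust_throttle(-325): rpm ← 5496 -325 = 5171
final state: V = 19.77 m/s, rpm = 5171 → n = rpm/60 = 86.183333 rev/s
target J* = 1.053; solve J* = V/(n·D) for n: n = V/(J*·D) = 19.77/(1.053 × 1.889) = 9.939084 rev/s
rpm = 60·n = 596.345011

rpm = 596.35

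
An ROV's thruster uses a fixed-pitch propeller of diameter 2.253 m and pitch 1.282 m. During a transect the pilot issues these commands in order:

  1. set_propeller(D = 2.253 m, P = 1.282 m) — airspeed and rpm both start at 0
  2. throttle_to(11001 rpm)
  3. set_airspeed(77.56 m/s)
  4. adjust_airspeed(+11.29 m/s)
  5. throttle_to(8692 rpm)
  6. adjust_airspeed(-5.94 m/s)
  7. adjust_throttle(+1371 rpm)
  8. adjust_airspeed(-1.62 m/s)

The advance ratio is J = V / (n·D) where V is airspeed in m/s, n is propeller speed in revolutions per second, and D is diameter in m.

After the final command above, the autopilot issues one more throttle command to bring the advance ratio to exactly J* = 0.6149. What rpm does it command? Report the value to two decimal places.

rpm = 3520.65

set_propeller: D = 2.253 m, P = 1.282 m (p = P/D = 0.569019); state ← (V=0, rpm=0)
throttle_to(11001): rpm ← 11001
set_airspeed(77.56): V ← 77.56 m/s
adjust_airspeed(+11.29): V ← 77.56 +11.29 = 88.85 m/s
throttle_to(8692): rpm ← 8692
adjust_airspeed(-5.94): V ← 88.85 -5.94 = 82.91 m/s
adjust_throttle(+1371): rpm ← 8692 +1371 = 10063
adjust_airspeed(-1.62): V ← 82.91 -1.62 = 81.29 m/s
final state: V = 81.29 m/s, rpm = 10063 → n = rpm/60 = 167.716667 rev/s
target J* = 0.6149; solve J* = V/(n·D) for n: n = V/(J*·D) = 81.29/(0.6149 × 2.253) = 58.677478 rev/s
rpm = 60·n = 3520.648676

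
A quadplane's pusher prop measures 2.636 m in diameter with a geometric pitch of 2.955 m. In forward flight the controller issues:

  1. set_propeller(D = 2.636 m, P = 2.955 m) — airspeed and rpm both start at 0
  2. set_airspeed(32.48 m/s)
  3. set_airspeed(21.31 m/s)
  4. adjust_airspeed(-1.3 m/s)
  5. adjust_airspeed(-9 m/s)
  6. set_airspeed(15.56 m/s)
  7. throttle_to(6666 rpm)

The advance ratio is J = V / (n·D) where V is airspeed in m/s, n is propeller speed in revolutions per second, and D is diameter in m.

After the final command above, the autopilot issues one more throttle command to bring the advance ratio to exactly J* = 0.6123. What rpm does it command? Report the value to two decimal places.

set_propeller: D = 2.636 m, P = 2.955 m (p = P/D = 1.121017); state ← (V=0, rpm=0)
set_airspeed(32.48): V ← 32.48 m/s
set_airspeed(21.31): V ← 21.31 m/s
adjust_airspeed(-1.3): V ← 21.31 -1.3 = 20.01 m/s
adjust_airspeed(-9): V ← 20.01 -9 = 11.01 m/s
set_airspeed(15.56): V ← 15.56 m/s
throttle_to(6666): rpm ← 6666
final state: V = 15.56 m/s, rpm = 6666 → n = rpm/60 = 111.100000 rev/s
target J* = 0.6123; solve J* = V/(n·D) for n: n = V/(J*·D) = 15.56/(0.6123 × 2.636) = 9.640508 rev/s
rpm = 60·n = 578.430491

rpm = 578.43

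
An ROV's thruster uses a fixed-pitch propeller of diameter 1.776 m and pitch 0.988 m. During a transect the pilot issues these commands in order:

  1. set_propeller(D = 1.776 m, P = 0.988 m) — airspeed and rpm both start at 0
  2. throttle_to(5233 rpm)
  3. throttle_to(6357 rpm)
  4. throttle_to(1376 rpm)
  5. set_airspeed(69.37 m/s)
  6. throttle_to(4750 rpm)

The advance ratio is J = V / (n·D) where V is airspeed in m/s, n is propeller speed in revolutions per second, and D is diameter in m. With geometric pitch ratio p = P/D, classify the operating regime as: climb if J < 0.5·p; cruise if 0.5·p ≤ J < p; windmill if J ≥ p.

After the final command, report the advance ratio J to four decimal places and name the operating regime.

set_propeller: D = 1.776 m, P = 0.988 m (p = P/D = 0.556306); state ← (V=0, rpm=0)
throttle_to(5233): rpm ← 5233
throttle_to(6357): rpm ← 6357
throttle_to(1376): rpm ← 1376
set_airspeed(69.37): V ← 69.37 m/s
throttle_to(4750): rpm ← 4750
final state: V = 69.37 m/s, rpm = 4750 → n = rpm/60 = 79.166667 rev/s
J = V / (n·D) = 69.37 / (79.166667 × 1.776) = 0.493385
regime bands: climb J<0.2782 | cruise [0.2782, 0.5563) | windmill J≥0.5563
J = 0.4934 → cruise

J = 0.4934, regime = cruise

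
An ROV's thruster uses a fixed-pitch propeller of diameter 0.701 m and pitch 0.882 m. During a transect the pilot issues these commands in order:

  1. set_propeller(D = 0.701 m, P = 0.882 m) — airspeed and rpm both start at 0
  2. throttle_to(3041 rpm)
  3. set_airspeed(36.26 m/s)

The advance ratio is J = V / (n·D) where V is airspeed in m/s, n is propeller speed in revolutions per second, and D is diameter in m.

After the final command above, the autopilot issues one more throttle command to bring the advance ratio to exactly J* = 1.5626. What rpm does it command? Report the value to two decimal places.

rpm = 1986.16

set_propeller: D = 0.701 m, P = 0.882 m (p = P/D = 1.258203); state ← (V=0, rpm=0)
throttle_to(3041): rpm ← 3041
set_airspeed(36.26): V ← 36.26 m/s
final state: V = 36.26 m/s, rpm = 3041 → n = rpm/60 = 50.683333 rev/s
target J* = 1.5626; solve J* = V/(n·D) for n: n = V/(J*·D) = 36.26/(1.5626 × 0.701) = 33.102589 rev/s
rpm = 60·n = 1986.155340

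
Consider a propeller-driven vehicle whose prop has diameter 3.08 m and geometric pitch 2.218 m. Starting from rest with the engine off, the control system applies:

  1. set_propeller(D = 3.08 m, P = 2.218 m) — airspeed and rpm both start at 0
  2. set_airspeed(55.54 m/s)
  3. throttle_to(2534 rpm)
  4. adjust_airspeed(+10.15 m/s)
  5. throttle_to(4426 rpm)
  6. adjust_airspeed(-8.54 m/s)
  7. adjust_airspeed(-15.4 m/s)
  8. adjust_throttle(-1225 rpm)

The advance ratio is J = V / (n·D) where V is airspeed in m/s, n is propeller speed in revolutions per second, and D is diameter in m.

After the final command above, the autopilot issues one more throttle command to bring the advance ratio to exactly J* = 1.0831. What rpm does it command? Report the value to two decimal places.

rpm = 750.91

set_propeller: D = 3.08 m, P = 2.218 m (p = P/D = 0.720130); state ← (V=0, rpm=0)
set_airspeed(55.54): V ← 55.54 m/s
throttle_to(2534): rpm ← 2534
adjust_airspeed(+10.15): V ← 55.54 +10.15 = 65.69 m/s
throttle_to(4426): rpm ← 4426
adjust_airspeed(-8.54): V ← 65.69 -8.54 = 57.15 m/s
adjust_airspeed(-15.4): V ← 57.15 -15.4 = 41.75 m/s
adjust_throttle(-1225): rpm ← 4426 -1225 = 3201
final state: V = 41.75 m/s, rpm = 3201 → n = rpm/60 = 53.350000 rev/s
target J* = 1.0831; solve J* = V/(n·D) for n: n = V/(J*·D) = 41.75/(1.0831 × 3.08) = 12.515183 rev/s
rpm = 60·n = 750.910985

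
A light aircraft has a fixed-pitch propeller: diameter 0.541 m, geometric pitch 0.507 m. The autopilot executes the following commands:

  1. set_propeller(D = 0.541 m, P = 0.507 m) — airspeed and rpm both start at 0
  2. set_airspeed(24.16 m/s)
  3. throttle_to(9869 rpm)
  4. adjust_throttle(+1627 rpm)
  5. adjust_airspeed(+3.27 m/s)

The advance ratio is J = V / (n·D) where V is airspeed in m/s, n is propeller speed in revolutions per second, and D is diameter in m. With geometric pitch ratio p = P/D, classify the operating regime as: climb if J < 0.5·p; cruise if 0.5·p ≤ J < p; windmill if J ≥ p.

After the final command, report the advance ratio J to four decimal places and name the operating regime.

J = 0.2646, regime = climb

set_propeller: D = 0.541 m, P = 0.507 m (p = P/D = 0.937153); state ← (V=0, rpm=0)
set_airspeed(24.16): V ← 24.16 m/s
throttle_to(9869): rpm ← 9869
adjust_throttle(+1627): rpm ← 9869 +1627 = 11496
adjust_airspeed(+3.27): V ← 24.16 +3.27 = 27.43 m/s
final state: V = 27.43 m/s, rpm = 11496 → n = rpm/60 = 191.600000 rev/s
J = V / (n·D) = 27.43 / (191.600000 × 0.541) = 0.264626
regime bands: climb J<0.4686 | cruise [0.4686, 0.9372) | windmill J≥0.9372
J = 0.2646 → climb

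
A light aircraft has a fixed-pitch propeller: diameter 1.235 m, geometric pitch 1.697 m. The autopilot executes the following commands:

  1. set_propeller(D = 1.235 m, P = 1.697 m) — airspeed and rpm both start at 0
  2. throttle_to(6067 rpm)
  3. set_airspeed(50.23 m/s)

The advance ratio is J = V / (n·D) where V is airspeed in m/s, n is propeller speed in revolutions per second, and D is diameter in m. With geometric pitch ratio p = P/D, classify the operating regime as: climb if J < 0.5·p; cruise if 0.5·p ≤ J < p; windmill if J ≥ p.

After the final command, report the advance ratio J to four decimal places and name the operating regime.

J = 0.4022, regime = climb

set_propeller: D = 1.235 m, P = 1.697 m (p = P/D = 1.374089); state ← (V=0, rpm=0)
throttle_to(6067): rpm ← 6067
set_airspeed(50.23): V ← 50.23 m/s
final state: V = 50.23 m/s, rpm = 6067 → n = rpm/60 = 101.116667 rev/s
J = V / (n·D) = 50.23 / (101.116667 × 1.235) = 0.402229
regime bands: climb J<0.6870 | cruise [0.6870, 1.3741) | windmill J≥1.3741
J = 0.4022 → climb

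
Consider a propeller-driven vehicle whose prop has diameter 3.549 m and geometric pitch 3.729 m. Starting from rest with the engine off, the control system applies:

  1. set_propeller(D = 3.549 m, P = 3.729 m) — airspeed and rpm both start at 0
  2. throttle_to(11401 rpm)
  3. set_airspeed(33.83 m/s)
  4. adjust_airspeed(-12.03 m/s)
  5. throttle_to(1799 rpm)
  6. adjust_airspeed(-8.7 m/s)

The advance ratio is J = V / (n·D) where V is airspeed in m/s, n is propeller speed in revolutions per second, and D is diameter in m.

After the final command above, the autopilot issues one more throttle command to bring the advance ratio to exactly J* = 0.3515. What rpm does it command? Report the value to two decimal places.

rpm = 630.07

set_propeller: D = 3.549 m, P = 3.729 m (p = P/D = 1.050719); state ← (V=0, rpm=0)
throttle_to(11401): rpm ← 11401
set_airspeed(33.83): V ← 33.83 m/s
adjust_airspeed(-12.03): V ← 33.83 -12.03 = 21.8 m/s
throttle_to(1799): rpm ← 1799
adjust_airspeed(-8.7): V ← 21.8 -8.7 = 13.1 m/s
final state: V = 13.1 m/s, rpm = 1799 → n = rpm/60 = 29.983333 rev/s
target J* = 0.3515; solve J* = V/(n·D) for n: n = V/(J*·D) = 13.1/(0.3515 × 3.549) = 10.501225 rev/s
rpm = 60·n = 630.073505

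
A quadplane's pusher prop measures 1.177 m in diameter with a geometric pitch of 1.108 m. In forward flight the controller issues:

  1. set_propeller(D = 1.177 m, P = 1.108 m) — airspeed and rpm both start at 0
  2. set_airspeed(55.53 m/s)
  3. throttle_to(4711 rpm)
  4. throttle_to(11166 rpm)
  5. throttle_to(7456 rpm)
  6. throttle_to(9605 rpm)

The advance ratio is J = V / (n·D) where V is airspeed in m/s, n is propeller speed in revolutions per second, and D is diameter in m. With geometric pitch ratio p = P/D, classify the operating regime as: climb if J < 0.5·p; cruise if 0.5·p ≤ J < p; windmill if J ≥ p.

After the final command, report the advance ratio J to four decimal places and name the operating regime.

set_propeller: D = 1.177 m, P = 1.108 m (p = P/D = 0.941376); state ← (V=0, rpm=0)
set_airspeed(55.53): V ← 55.53 m/s
throttle_to(4711): rpm ← 4711
throttle_to(11166): rpm ← 11166
throttle_to(7456): rpm ← 7456
throttle_to(9605): rpm ← 9605
final state: V = 55.53 m/s, rpm = 9605 → n = rpm/60 = 160.083333 rev/s
J = V / (n·D) = 55.53 / (160.083333 × 1.177) = 0.294717
regime bands: climb J<0.4707 | cruise [0.4707, 0.9414) | windmill J≥0.9414
J = 0.2947 → climb

J = 0.2947, regime = climb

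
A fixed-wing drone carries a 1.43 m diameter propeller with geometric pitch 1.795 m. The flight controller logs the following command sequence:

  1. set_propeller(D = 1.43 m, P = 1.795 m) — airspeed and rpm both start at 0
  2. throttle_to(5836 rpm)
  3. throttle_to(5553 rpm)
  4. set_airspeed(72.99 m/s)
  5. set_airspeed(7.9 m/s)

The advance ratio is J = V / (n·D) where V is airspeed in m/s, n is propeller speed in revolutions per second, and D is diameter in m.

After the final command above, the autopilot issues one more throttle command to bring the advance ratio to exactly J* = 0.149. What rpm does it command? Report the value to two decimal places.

rpm = 2224.62

set_propeller: D = 1.43 m, P = 1.795 m (p = P/D = 1.255245); state ← (V=0, rpm=0)
throttle_to(5836): rpm ← 5836
throttle_to(5553): rpm ← 5553
set_airspeed(72.99): V ← 72.99 m/s
set_airspeed(7.9): V ← 7.9 m/s
final state: V = 7.9 m/s, rpm = 5553 → n = rpm/60 = 92.550000 rev/s
target J* = 0.149; solve J* = V/(n·D) for n: n = V/(J*·D) = 7.9/(0.149 × 1.43) = 37.077017 rev/s
rpm = 60·n = 2224.621017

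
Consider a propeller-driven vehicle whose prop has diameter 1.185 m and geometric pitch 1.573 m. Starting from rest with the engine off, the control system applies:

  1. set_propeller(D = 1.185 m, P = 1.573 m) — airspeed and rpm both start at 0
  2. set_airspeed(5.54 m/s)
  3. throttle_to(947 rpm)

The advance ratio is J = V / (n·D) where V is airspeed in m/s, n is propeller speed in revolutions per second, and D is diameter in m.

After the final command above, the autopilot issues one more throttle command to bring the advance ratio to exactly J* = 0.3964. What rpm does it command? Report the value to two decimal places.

set_propeller: D = 1.185 m, P = 1.573 m (p = P/D = 1.327426); state ← (V=0, rpm=0)
set_airspeed(5.54): V ← 5.54 m/s
throttle_to(947): rpm ← 947
final state: V = 5.54 m/s, rpm = 947 → n = rpm/60 = 15.783333 rev/s
target J* = 0.3964; solve J* = V/(n·D) for n: n = V/(J*·D) = 5.54/(0.3964 × 1.185) = 11.793909 rev/s
rpm = 60·n = 707.634534

rpm = 707.63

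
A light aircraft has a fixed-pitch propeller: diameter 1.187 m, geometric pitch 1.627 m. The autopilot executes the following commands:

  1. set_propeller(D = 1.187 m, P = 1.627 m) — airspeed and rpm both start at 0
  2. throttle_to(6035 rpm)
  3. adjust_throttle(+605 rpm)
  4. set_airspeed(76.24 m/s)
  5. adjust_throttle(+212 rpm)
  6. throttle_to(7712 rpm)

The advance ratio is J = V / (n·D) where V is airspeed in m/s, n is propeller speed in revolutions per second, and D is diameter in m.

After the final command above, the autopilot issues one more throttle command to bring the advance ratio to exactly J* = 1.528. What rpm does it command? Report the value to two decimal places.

rpm = 2522.09

set_propeller: D = 1.187 m, P = 1.627 m (p = P/D = 1.370682); state ← (V=0, rpm=0)
throttle_to(6035): rpm ← 6035
adjust_throttle(+605): rpm ← 6035 +605 = 6640
set_airspeed(76.24): V ← 76.24 m/s
adjust_throttle(+212): rpm ← 6640 +212 = 6852
throttle_to(7712): rpm ← 7712
final state: V = 76.24 m/s, rpm = 7712 → n = rpm/60 = 128.533333 rev/s
target J* = 1.528; solve J* = V/(n·D) for n: n = V/(J*·D) = 76.24/(1.528 × 1.187) = 42.034783 rev/s
rpm = 60·n = 2522.087007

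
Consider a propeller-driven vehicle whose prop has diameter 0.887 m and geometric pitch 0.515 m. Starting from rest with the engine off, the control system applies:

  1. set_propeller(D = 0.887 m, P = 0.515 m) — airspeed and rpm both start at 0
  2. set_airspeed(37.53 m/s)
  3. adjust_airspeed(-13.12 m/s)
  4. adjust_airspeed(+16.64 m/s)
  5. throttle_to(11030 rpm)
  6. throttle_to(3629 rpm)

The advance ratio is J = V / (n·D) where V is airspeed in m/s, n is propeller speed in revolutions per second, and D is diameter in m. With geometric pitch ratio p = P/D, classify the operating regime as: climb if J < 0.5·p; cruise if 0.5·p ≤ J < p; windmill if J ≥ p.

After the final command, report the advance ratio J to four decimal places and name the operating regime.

set_propeller: D = 0.887 m, P = 0.515 m (p = P/D = 0.580609); state ← (V=0, rpm=0)
set_airspeed(37.53): V ← 37.53 m/s
adjust_airspeed(-13.12): V ← 37.53 -13.12 = 24.41 m/s
adjust_airspeed(+16.64): V ← 24.41 +16.64 = 41.05 m/s
throttle_to(11030): rpm ← 11030
throttle_to(3629): rpm ← 3629
final state: V = 41.05 m/s, rpm = 3629 → n = rpm/60 = 60.483333 rev/s
J = V / (n·D) = 41.05 / (60.483333 × 0.887) = 0.765163
regime bands: climb J<0.2903 | cruise [0.2903, 0.5806) | windmill J≥0.5806
J = 0.7652 → windmill

J = 0.7652, regime = windmill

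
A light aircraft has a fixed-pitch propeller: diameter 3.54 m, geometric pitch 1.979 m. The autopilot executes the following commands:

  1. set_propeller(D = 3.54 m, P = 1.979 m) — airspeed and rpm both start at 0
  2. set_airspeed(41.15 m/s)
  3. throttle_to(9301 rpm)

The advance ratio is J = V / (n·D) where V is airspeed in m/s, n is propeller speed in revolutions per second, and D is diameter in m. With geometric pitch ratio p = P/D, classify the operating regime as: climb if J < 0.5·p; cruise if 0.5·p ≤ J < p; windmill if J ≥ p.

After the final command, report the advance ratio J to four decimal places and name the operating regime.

J = 0.0750, regime = climb

set_propeller: D = 3.54 m, P = 1.979 m (p = P/D = 0.559040); state ← (V=0, rpm=0)
set_airspeed(41.15): V ← 41.15 m/s
throttle_to(9301): rpm ← 9301
final state: V = 41.15 m/s, rpm = 9301 → n = rpm/60 = 155.016667 rev/s
J = V / (n·D) = 41.15 / (155.016667 × 3.54) = 0.074987
regime bands: climb J<0.2795 | cruise [0.2795, 0.5590) | windmill J≥0.5590
J = 0.0750 → climb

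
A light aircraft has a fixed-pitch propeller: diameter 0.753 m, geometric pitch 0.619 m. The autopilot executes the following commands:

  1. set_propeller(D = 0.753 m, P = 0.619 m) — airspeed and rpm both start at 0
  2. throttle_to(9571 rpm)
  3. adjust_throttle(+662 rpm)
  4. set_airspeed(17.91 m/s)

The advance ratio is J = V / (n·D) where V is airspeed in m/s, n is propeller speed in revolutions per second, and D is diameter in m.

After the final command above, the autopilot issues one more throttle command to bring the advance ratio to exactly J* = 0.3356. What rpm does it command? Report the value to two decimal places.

rpm = 4252.36

set_propeller: D = 0.753 m, P = 0.619 m (p = P/D = 0.822045); state ← (V=0, rpm=0)
throttle_to(9571): rpm ← 9571
adjust_throttle(+662): rpm ← 9571 +662 = 10233
set_airspeed(17.91): V ← 17.91 m/s
final state: V = 17.91 m/s, rpm = 10233 → n = rpm/60 = 170.550000 rev/s
target J* = 0.3356; solve J* = V/(n·D) for n: n = V/(J*·D) = 17.91/(0.3356 × 0.753) = 70.872648 rev/s
rpm = 60·n = 4252.358860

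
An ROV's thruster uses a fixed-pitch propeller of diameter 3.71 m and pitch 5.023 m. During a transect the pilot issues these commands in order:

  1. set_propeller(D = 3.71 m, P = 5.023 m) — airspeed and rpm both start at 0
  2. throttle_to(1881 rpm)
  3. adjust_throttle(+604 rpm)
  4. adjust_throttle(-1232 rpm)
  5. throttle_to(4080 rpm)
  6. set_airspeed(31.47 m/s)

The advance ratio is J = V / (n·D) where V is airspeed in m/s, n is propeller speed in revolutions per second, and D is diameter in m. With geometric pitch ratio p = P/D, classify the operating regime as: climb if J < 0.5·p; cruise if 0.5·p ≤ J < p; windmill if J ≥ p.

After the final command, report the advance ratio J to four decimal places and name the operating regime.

set_propeller: D = 3.71 m, P = 5.023 m (p = P/D = 1.353908); state ← (V=0, rpm=0)
throttle_to(1881): rpm ← 1881
adjust_throttle(+604): rpm ← 1881 +604 = 2485
adjust_throttle(-1232): rpm ← 2485 -1232 = 1253
throttle_to(4080): rpm ← 4080
set_airspeed(31.47): V ← 31.47 m/s
final state: V = 31.47 m/s, rpm = 4080 → n = rpm/60 = 68.000000 rev/s
J = V / (n·D) = 31.47 / (68.000000 × 3.71) = 0.124742
regime bands: climb J<0.6770 | cruise [0.6770, 1.3539) | windmill J≥1.3539
J = 0.1247 → climb

J = 0.1247, regime = climb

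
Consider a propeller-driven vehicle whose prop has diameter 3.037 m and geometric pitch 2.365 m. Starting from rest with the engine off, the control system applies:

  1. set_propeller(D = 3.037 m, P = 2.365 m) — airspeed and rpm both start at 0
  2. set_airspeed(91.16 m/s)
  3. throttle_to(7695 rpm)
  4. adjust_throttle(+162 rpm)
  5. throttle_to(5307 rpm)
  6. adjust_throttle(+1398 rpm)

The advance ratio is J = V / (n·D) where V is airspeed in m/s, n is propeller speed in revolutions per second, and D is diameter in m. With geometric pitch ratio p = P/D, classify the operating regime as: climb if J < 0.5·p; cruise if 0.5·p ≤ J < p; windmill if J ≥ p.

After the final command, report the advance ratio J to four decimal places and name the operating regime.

set_propeller: D = 3.037 m, P = 2.365 m (p = P/D = 0.778729); state ← (V=0, rpm=0)
set_airspeed(91.16): V ← 91.16 m/s
throttle_to(7695): rpm ← 7695
adjust_throttle(+162): rpm ← 7695 +162 = 7857
throttle_to(5307): rpm ← 5307
adjust_throttle(+1398): rpm ← 5307 +1398 = 6705
final state: V = 91.16 m/s, rpm = 6705 → n = rpm/60 = 111.750000 rev/s
J = V / (n·D) = 91.16 / (111.750000 × 3.037) = 0.268604
regime bands: climb J<0.3894 | cruise [0.3894, 0.7787) | windmill J≥0.7787
J = 0.2686 → climb

J = 0.2686, regime = climb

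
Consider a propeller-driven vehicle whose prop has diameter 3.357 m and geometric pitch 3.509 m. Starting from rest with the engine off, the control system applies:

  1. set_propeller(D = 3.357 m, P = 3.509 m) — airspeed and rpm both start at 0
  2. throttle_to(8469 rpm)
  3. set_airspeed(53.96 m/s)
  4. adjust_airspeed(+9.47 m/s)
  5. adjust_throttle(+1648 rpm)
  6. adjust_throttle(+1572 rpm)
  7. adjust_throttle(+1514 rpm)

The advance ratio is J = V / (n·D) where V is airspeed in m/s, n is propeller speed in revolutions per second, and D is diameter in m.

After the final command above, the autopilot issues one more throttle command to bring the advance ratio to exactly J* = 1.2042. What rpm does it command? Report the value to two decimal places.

rpm = 941.45

set_propeller: D = 3.357 m, P = 3.509 m (p = P/D = 1.045279); state ← (V=0, rpm=0)
throttle_to(8469): rpm ← 8469
set_airspeed(53.96): V ← 53.96 m/s
adjust_airspeed(+9.47): V ← 53.96 +9.47 = 63.43 m/s
adjust_throttle(+1648): rpm ← 8469 +1648 = 10117
adjust_throttle(+1572): rpm ← 10117 +1572 = 11689
adjust_throttle(+1514): rpm ← 11689 +1514 = 13203
final state: V = 63.43 m/s, rpm = 13203 → n = rpm/60 = 220.050000 rev/s
target J* = 1.2042; solve J* = V/(n·D) for n: n = V/(J*·D) = 63.43/(1.2042 × 3.357) = 15.690788 rev/s
rpm = 60·n = 941.447264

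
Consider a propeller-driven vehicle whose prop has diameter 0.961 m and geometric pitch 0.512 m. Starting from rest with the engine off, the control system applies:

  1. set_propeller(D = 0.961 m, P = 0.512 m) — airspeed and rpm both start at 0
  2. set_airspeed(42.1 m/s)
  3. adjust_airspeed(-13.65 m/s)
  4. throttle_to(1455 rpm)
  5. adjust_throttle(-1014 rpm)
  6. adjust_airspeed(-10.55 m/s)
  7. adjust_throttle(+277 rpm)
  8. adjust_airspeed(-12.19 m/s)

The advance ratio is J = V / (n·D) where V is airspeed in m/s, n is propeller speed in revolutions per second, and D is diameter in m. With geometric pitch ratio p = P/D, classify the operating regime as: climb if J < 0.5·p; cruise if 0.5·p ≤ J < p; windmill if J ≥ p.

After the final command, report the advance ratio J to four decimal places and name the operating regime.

set_propeller: D = 0.961 m, P = 0.512 m (p = P/D = 0.532778); state ← (V=0, rpm=0)
set_airspeed(42.1): V ← 42.1 m/s
adjust_airspeed(-13.65): V ← 42.1 -13.65 = 28.45 m/s
throttle_to(1455): rpm ← 1455
adjust_throttle(-1014): rpm ← 1455 -1014 = 441
adjust_airspeed(-10.55): V ← 28.45 -10.55 = 17.9 m/s
adjust_throttle(+277): rpm ← 441 +277 = 718
adjust_airspeed(-12.19): V ← 17.9 -12.19 = 5.71 m/s
final state: V = 5.71 m/s, rpm = 718 → n = rpm/60 = 11.966667 rev/s
J = V / (n·D) = 5.71 / (11.966667 × 0.961) = 0.496523
regime bands: climb J<0.2664 | cruise [0.2664, 0.5328) | windmill J≥0.5328
J = 0.4965 → cruise

J = 0.4965, regime = cruise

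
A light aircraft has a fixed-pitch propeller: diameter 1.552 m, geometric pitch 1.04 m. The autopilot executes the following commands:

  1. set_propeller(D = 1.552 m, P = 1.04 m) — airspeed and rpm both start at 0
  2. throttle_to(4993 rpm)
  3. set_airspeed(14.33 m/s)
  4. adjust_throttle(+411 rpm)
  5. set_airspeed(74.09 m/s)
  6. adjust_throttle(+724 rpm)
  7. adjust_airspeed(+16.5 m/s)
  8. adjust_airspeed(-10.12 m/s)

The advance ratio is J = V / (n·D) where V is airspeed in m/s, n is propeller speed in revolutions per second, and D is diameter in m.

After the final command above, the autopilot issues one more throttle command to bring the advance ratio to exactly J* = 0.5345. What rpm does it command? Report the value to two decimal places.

rpm = 5820.31

set_propeller: D = 1.552 m, P = 1.04 m (p = P/D = 0.670103); state ← (V=0, rpm=0)
throttle_to(4993): rpm ← 4993
set_airspeed(14.33): V ← 14.33 m/s
adjust_throttle(+411): rpm ← 4993 +411 = 5404
set_airspeed(74.09): V ← 74.09 m/s
adjust_throttle(+724): rpm ← 5404 +724 = 6128
adjust_airspeed(+16.5): V ← 74.09 +16.5 = 90.59 m/s
adjust_airspeed(-10.12): V ← 90.59 -10.12 = 80.47 m/s
final state: V = 80.47 m/s, rpm = 6128 → n = rpm/60 = 102.133333 rev/s
target J* = 0.5345; solve J* = V/(n·D) for n: n = V/(J*·D) = 80.47/(0.5345 × 1.552) = 97.005102 rev/s
rpm = 60·n = 5820.306096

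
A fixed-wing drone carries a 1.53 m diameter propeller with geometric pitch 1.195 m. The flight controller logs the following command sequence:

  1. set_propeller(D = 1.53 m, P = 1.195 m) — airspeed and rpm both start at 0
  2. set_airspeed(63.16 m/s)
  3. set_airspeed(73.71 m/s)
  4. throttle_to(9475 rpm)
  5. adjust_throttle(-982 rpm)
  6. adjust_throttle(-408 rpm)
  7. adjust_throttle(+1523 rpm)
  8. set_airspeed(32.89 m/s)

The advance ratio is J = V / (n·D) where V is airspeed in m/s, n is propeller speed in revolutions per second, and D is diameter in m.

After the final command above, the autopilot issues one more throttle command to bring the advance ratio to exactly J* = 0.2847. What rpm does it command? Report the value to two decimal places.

set_propeller: D = 1.53 m, P = 1.195 m (p = P/D = 0.781046); state ← (V=0, rpm=0)
set_airspeed(63.16): V ← 63.16 m/s
set_airspeed(73.71): V ← 73.71 m/s
throttle_to(9475): rpm ← 9475
adjust_throttle(-982): rpm ← 9475 -982 = 8493
adjust_throttle(-408): rpm ← 8493 -408 = 8085
adjust_throttle(+1523): rpm ← 8085 +1523 = 9608
set_airspeed(32.89): V ← 32.89 m/s
final state: V = 32.89 m/s, rpm = 9608 → n = rpm/60 = 160.133333 rev/s
target J* = 0.2847; solve J* = V/(n·D) for n: n = V/(J*·D) = 32.89/(0.2847 × 1.53) = 75.506611 rev/s
rpm = 60·n = 4530.396634

rpm = 4530.40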